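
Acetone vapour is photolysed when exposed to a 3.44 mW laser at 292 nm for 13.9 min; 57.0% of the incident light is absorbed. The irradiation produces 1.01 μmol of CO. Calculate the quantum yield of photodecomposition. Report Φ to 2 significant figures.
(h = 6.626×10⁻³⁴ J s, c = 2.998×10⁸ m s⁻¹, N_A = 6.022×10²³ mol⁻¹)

Φ = 0.25

Product: 1.01 μmol = 1.01×10⁻⁶ mol.
Photon energy at 292 nm: hc/λ = (6.626×10⁻³⁴)(2.998×10⁸)/(292×10⁻⁹) = 6.803×10⁻¹⁹ J.
Energy delivered: (3.44 mW)(834 s) = 2.869 J.
Photons incident: 2.869 / 6.803×10⁻¹⁹ = 4.217×10¹⁸, i.e. 4.217×10¹⁸/6.022×10²³ = 7.003×10⁻⁶ mol.
Photons absorbed: 0.570 × 7.003×10⁻⁶ = 3.992×10⁻⁶ mol.
Φ = 1.01×10⁻⁶ mol / 3.992×10⁻⁶ mol photons = 0.25.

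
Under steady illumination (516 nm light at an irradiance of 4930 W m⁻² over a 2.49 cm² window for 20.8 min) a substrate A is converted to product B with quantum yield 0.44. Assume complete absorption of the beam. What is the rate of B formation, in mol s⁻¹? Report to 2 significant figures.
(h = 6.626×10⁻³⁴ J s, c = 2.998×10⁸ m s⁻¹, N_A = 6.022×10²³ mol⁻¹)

2.3×10⁻⁶ mol s⁻¹

Photon energy at 516 nm: hc/λ = (6.626×10⁻³⁴)(2.998×10⁸)/(516×10⁻⁹) = 3.850×10⁻¹⁹ J.
Energy delivered: (4930 W m⁻²)(2.49×10⁻⁴ m²)(1248 s) = 1532 J.
Photons incident: 1532 / 3.850×10⁻¹⁹ = 3.979×10²¹, i.e. 3.979×10²¹/6.022×10²³ = 0.006607 mol.
Product formed: 0.44 × 0.006607 = 0.002907 mol.
Rate: 0.002907 / 1248 s = 2.3×10⁻⁶ mol s⁻¹.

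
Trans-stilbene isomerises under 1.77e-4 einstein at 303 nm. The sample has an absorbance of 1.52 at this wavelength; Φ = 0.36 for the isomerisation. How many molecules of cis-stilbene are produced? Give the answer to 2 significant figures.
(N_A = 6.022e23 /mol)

Fraction absorbed: 1 − 10^(−1.52) = 0.9698.
Photons absorbed: 0.9698 × 1.77e-4 = 1.717e-4 mol.
Product: Φ × n_abs = 0.36 × 1.717e-4 = 6.181e-5 mol.
As a count: 6.181e-5 × 6.022e23 = 3.7e19.

3.7e19 molecules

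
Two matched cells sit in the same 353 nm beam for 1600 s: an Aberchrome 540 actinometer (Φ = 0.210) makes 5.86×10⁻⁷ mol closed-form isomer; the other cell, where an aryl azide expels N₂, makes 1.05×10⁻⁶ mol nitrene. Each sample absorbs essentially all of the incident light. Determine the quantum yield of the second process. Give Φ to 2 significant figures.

Φ = 0.38

Photons absorbed by the actinometer: 5.86×10⁻⁷ / 0.210 = 2.790×10⁻⁶ mol.
Φ(unknown) = 1.05×10⁻⁶ / 2.790×10⁻⁶ = 0.38.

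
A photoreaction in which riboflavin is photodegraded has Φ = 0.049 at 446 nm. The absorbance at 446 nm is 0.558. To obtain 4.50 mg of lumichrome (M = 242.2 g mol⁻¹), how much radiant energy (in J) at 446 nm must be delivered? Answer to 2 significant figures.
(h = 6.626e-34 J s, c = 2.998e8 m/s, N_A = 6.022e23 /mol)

Product: 4.50 mg / 242.2 g mol⁻¹ = 1.858e-5 mol.
Photons that must be absorbed: 1.858e-5 / 0.049 = 3.792e-4 mol.
Fraction absorbed: 1 − 10^(−0.558) = 0.7233.
Incident photons needed: 3.792e-4 / 0.7233 = 5.243e-4 mol.
Photon energy: hc/λ = 4.454e-19 J; per mole, 2.682e5 J mol⁻¹.
Energy required: 5.243e-4 × 2.682e5 = 140 J.

140 J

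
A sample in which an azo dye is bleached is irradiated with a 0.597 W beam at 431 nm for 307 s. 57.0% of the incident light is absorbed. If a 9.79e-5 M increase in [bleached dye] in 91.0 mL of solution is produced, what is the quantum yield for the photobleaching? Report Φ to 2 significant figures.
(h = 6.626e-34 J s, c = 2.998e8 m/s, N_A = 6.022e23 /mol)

Φ = 0.024

Product: (9.79e-5 M)(0.091 L) = 8.909e-6 mol.
Photon energy at 431 nm: hc/λ = (6.626e-34)(2.998e8)/(431e-9) = 4.609e-19 J.
Energy delivered: (0.597 W)(307 s) = 183.3 J.
Photons incident: 183.3 / 4.609e-19 = 3.977e20, i.e. 3.977e20/6.022e23 = 6.604e-4 mol.
Photons absorbed: 0.570 × 6.604e-4 = 3.764e-4 mol.
Φ = 8.909e-6 mol / 3.764e-4 mol photons = 0.024.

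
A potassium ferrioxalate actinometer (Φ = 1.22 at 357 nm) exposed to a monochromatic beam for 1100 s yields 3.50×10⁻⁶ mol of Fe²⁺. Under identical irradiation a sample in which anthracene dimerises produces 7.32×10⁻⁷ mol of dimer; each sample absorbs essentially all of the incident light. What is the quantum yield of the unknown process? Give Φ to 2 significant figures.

Φ = 0.26

Photons absorbed by the actinometer: 3.50×10⁻⁶ / 1.22 = 2.869×10⁻⁶ mol.
Φ(unknown) = 7.32×10⁻⁷ / 2.869×10⁻⁶ = 0.26.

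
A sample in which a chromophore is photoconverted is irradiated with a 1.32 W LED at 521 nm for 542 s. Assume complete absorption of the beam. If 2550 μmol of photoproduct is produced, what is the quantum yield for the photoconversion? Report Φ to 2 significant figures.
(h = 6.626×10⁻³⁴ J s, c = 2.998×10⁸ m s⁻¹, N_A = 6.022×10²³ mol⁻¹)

Product: 2550 μmol = 0.00255 mol.
Photon energy at 521 nm: hc/λ = (6.626×10⁻³⁴)(2.998×10⁸)/(521×10⁻⁹) = 3.813×10⁻¹⁹ J.
Energy delivered: (1.32 W)(542 s) = 715.4 J.
Photons incident: 715.4 / 3.813×10⁻¹⁹ = 1.876×10²¹, i.e. 1.876×10²¹/6.022×10²³ = 0.003115 mol.
Φ = 0.00255 mol / 0.003115 mol photons = 0.82.

Φ = 0.82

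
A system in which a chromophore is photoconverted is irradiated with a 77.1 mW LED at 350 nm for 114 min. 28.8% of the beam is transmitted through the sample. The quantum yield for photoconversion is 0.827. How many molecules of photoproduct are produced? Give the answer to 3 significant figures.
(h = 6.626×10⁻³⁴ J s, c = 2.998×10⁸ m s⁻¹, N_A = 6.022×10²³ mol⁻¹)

5.47×10²⁰ molecules

Photon energy at 350 nm: hc/λ = (6.626×10⁻³⁴)(2.998×10⁸)/(350×10⁻⁹) = 5.676×10⁻¹⁹ J.
Energy delivered: (77.1 mW)(6840 s) = 527.4 J.
Photons incident: 527.4 / 5.676×10⁻¹⁹ = 9.292×10²⁰, i.e. 9.292×10²⁰/6.022×10²³ = 0.001543 mol.
Fraction absorbed: 1 − 28.8/100 = 0.7120.
Photons absorbed: 0.7120 × 0.001543 = 0.001099 mol.
Product: Φ × n_abs = 0.827 × 0.001099 = 9.089×10⁻⁴ mol.
As a count: 9.089×10⁻⁴ × 6.022×10²³ = 5.47×10²⁰.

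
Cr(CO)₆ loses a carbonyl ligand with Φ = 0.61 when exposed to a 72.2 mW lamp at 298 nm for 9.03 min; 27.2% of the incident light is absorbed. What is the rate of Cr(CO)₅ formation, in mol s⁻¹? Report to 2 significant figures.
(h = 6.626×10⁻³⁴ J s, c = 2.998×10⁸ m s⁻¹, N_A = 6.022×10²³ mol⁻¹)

3.0×10⁻⁸ mol s⁻¹

Photon energy at 298 nm: hc/λ = (6.626×10⁻³⁴)(2.998×10⁸)/(298×10⁻⁹) = 6.666×10⁻¹⁹ J.
Energy delivered: (72.2 mW)(541.8 s) = 39.12 J.
Photons incident: 39.12 / 6.666×10⁻¹⁹ = 5.869×10¹⁹, i.e. 5.869×10¹⁹/6.022×10²³ = 9.746×10⁻⁵ mol.
Photons absorbed: 0.272 × 9.746×10⁻⁵ = 2.651×10⁻⁵ mol.
Product formed: 0.61 × 2.651×10⁻⁵ = 1.617×10⁻⁵ mol.
Rate: 1.617×10⁻⁵ / 541.8 s = 3.0×10⁻⁸ mol s⁻¹.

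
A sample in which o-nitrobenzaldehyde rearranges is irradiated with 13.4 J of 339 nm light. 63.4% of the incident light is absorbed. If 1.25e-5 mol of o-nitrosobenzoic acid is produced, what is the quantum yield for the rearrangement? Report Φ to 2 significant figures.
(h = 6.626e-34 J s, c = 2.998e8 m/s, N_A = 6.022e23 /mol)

Φ = 0.52

Photon energy at 339 nm: hc/λ = (6.626e-34)(2.998e8)/(339e-9) = 5.860e-19 J.
Photons incident: 13.4 / 5.860e-19 = 2.287e19, i.e. 2.287e19/6.022e23 = 3.798e-5 mol.
Photons absorbed: 0.634 × 3.798e-5 = 2.408e-5 mol.
Φ = 1.25e-5 mol / 2.408e-5 mol photons = 0.52.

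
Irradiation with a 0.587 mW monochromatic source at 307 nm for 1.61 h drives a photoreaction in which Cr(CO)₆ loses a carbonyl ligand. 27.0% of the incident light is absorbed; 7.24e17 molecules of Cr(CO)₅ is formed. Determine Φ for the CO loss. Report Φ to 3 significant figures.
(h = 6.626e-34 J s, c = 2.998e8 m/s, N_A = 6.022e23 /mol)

Product: 7.24e17 / 6.022e23 = 1.202e-6 mol.
Photon energy at 307 nm: hc/λ = (6.626e-34)(2.998e8)/(307e-9) = 6.471e-19 J.
Energy delivered: (0.587 mW)(5796 s) = 3.402 J.
Photons incident: 3.402 / 6.471e-19 = 5.257e18, i.e. 5.257e18/6.022e23 = 8.730e-6 mol.
Photons absorbed: 0.270 × 8.730e-6 = 2.357e-6 mol.
Φ = 1.202e-6 mol / 2.357e-6 mol photons = 0.510.

Φ = 0.510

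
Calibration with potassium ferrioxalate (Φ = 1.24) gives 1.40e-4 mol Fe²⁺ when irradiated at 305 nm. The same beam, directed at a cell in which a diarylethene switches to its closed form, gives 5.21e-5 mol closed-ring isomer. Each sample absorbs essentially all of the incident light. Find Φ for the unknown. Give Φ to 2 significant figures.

Φ = 0.46

Photons absorbed by the actinometer: 1.40e-4 / 1.24 = 1.129e-4 mol.
Φ(unknown) = 5.21e-5 / 1.129e-4 = 0.46.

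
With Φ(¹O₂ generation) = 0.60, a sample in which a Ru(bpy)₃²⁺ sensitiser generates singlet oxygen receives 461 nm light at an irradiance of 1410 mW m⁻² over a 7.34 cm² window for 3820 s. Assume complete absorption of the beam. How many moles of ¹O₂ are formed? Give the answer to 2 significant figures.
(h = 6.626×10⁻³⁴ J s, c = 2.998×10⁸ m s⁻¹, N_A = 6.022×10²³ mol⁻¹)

Photon energy at 461 nm: hc/λ = (6.626×10⁻³⁴)(2.998×10⁸)/(461×10⁻⁹) = 4.309×10⁻¹⁹ J.
Energy delivered: (1410 mW m⁻²)(7.34×10⁻⁴ m²)(3820 s) = 3.953 J.
Photons incident: 3.953 / 4.309×10⁻¹⁹ = 9.174×10¹⁸, i.e. 9.174×10¹⁸/6.022×10²³ = 1.523×10⁻⁵ mol.
Product: Φ × n_abs = 0.60 × 1.523×10⁻⁵ = 9.138×10⁻⁶ mol.

9.1×10⁻⁶ mol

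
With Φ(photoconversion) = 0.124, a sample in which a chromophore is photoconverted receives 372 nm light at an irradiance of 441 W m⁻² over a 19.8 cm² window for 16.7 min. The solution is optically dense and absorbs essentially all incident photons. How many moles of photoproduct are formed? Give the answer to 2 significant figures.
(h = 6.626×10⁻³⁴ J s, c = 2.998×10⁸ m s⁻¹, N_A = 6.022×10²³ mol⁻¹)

Photon energy at 372 nm: hc/λ = (6.626×10⁻³⁴)(2.998×10⁸)/(372×10⁻⁹) = 5.340×10⁻¹⁹ J.
Energy delivered: (441 W m⁻²)(19.8×10⁻⁴ m²)(1002 s) = 874.9 J.
Photons incident: 874.9 / 5.340×10⁻¹⁹ = 1.638×10²¹, i.e. 1.638×10²¹/6.022×10²³ = 0.002720 mol.
Product: Φ × n_abs = 0.124 × 0.002720 = 3.373×10⁻⁴ mol.

3.4×10⁻⁴ mol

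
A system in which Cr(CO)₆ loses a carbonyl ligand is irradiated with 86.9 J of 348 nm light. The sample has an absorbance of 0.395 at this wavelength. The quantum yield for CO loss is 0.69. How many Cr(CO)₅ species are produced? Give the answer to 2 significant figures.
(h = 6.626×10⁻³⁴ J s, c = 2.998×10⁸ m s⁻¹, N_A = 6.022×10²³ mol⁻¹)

Photon energy at 348 nm: hc/λ = (6.626×10⁻³⁴)(2.998×10⁸)/(348×10⁻⁹) = 5.708×10⁻¹⁹ J.
Photons incident: 86.9 / 5.708×10⁻¹⁹ = 1.522×10²⁰, i.e. 1.522×10²⁰/6.022×10²³ = 2.527×10⁻⁴ mol.
Fraction absorbed: 1 − 10^(−0.395) = 0.5973.
Photons absorbed: 0.5973 × 2.527×10⁻⁴ = 1.509×10⁻⁴ mol.
Product: Φ × n_abs = 0.69 × 1.509×10⁻⁴ = 1.041×10⁻⁴ mol.
As a count: 1.041×10⁻⁴ × 6.022×10²³ = 6.3×10¹⁹.

6.3×10¹⁹ species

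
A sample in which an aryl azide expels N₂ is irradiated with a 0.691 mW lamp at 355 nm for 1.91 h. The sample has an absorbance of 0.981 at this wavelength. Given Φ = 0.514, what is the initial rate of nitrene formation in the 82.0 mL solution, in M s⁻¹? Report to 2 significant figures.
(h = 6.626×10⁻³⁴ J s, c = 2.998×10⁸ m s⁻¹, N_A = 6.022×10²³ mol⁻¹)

1.2×10⁻⁸ M s⁻¹

Photon energy at 355 nm: hc/λ = (6.626×10⁻³⁴)(2.998×10⁸)/(355×10⁻⁹) = 5.596×10⁻¹⁹ J.
Energy delivered: (0.691 mW)(6876 s) = 4.751 J.
Photons incident: 4.751 / 5.596×10⁻¹⁹ = 8.490×10¹⁸, i.e. 8.490×10¹⁸/6.022×10²³ = 1.410×10⁻⁵ mol.
Fraction absorbed: 1 − 10^(−0.981) = 0.8955.
Photons absorbed: 0.8955 × 1.410×10⁻⁵ = 1.263×10⁻⁵ mol.
Product formed: 0.514 × 1.263×10⁻⁵ = 6.492×10⁻⁶ mol.
Rate: 6.492×10⁻⁶ mol / (6876 s × 0.082 L) = 1.2×10⁻⁸ M s⁻¹.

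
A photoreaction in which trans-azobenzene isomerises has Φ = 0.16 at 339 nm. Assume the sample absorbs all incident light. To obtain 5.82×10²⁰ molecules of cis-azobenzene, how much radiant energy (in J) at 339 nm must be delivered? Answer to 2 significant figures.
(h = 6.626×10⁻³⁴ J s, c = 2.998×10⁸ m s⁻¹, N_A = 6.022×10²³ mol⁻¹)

2100 J

Product: 5.82×10²⁰ / 6.022×10²³ = 9.665×10⁻⁴ mol.
Photons that must be absorbed: 9.665×10⁻⁴ / 0.16 = 0.006041 mol.
Photon energy: hc/λ = 5.860×10⁻¹⁹ J; per mole, 3.529×10⁵ J mol⁻¹.
Energy required: 0.006041 × 3.529×10⁵ = 2100 J.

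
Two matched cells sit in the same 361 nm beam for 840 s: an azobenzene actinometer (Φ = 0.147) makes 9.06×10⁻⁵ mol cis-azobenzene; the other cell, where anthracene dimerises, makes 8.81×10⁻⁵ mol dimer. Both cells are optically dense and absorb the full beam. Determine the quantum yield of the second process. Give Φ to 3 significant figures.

Φ = 0.143

Photons absorbed by the actinometer: 9.06×10⁻⁵ / 0.147 = 6.163×10⁻⁴ mol.
Φ(unknown) = 8.81×10⁻⁵ / 6.163×10⁻⁴ = 0.143.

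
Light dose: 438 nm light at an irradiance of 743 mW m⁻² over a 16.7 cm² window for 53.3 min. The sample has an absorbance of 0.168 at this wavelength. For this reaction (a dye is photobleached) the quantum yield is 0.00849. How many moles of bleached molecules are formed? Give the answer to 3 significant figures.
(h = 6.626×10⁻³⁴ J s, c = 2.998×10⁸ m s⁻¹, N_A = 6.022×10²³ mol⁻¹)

Photon energy at 438 nm: hc/λ = (6.626×10⁻³⁴)(2.998×10⁸)/(438×10⁻⁹) = 4.535×10⁻¹⁹ J.
Energy delivered: (743 mW m⁻²)(16.7×10⁻⁴ m²)(3198 s) = 3.968 J.
Photons incident: 3.968 / 4.535×10⁻¹⁹ = 8.750×10¹⁸, i.e. 8.750×10¹⁸/6.022×10²³ = 1.453×10⁻⁵ mol.
Fraction absorbed: 1 − 10^(−0.168) = 0.3208.
Photons absorbed: 0.3208 × 1.453×10⁻⁵ = 4.661×10⁻⁶ mol.
Product: Φ × n_abs = 0.00849 × 4.661×10⁻⁶ = 3.957×10⁻⁸ mol.

3.96×10⁻⁸ mol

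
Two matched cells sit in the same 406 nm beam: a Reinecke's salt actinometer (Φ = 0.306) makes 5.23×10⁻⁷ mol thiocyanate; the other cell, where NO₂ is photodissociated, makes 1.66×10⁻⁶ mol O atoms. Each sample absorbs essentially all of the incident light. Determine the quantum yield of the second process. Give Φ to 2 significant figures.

Photons absorbed by the actinometer: 5.23×10⁻⁷ / 0.306 = 1.709×10⁻⁶ mol.
Φ(unknown) = 1.66×10⁻⁶ / 1.709×10⁻⁶ = 0.97.

Φ = 0.97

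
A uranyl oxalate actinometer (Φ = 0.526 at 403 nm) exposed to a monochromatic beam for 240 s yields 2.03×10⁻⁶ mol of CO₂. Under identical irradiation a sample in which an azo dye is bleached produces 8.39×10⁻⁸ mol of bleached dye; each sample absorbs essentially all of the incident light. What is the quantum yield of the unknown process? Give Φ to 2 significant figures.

Φ = 0.022

Photons absorbed by the actinometer: 2.03×10⁻⁶ / 0.526 = 3.859×10⁻⁶ mol.
Φ(unknown) = 8.39×10⁻⁸ / 3.859×10⁻⁶ = 0.022.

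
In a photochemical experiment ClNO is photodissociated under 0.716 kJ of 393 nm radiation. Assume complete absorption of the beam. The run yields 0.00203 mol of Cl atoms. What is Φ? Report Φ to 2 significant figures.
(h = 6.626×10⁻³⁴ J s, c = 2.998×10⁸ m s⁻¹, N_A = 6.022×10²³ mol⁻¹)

Photon energy at 393 nm: hc/λ = (6.626×10⁻³⁴)(2.998×10⁸)/(393×10⁻⁹) = 5.055×10⁻¹⁹ J.
Incident energy: 0.716 kJ = 716 J.
Photons incident: 716 / 5.055×10⁻¹⁹ = 1.416×10²¹, i.e. 1.416×10²¹/6.022×10²³ = 0.002351 mol.
Φ = 0.00203 mol / 0.002351 mol photons = 0.86.

Φ = 0.86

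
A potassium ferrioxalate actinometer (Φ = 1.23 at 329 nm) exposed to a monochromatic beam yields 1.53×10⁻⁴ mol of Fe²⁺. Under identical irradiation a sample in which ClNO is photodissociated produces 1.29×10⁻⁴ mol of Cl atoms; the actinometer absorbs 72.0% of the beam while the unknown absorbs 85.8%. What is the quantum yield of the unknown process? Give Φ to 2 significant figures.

Φ = 0.87

Photons absorbed by the actinometer: 1.53×10⁻⁴ / 1.23 = 1.244×10⁻⁴ mol.
Incident flux: 1.244×10⁻⁴ / 0.720 = 1.728×10⁻⁴ einstein.
Absorbed by unknown: 0.858 × 1.728×10⁻⁴ = 1.483×10⁻⁴ mol.
Φ(unknown) = 1.29×10⁻⁴ / 1.483×10⁻⁴ = 0.87.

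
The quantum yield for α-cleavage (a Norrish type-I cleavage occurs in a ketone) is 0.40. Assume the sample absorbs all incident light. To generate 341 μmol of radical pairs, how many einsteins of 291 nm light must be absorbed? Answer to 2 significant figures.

Product: 341 μmol = 3.41e-4 mol.
Photons that must be absorbed: 3.41e-4 / 0.40 = 8.525e-4 mol.

8.5e-4 einstein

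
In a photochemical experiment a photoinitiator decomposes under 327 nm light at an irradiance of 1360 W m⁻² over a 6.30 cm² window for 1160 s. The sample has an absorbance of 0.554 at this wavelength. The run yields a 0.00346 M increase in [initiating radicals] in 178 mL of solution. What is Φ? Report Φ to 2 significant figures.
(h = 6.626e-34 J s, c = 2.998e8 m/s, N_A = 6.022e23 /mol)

Product: (0.00346 M)(0.178 L) = 6.159e-4 mol.
Photon energy at 327 nm: hc/λ = (6.626e-34)(2.998e8)/(327e-9) = 6.075e-19 J.
Energy delivered: (1360 W m⁻²)(6.30e-4 m²)(1160 s) = 993.9 J.
Photons incident: 993.9 / 6.075e-19 = 1.636e21, i.e. 1.636e21/6.022e23 = 0.002717 mol.
Fraction absorbed: 1 − 10^(−0.554) = 0.7207.
Photons absorbed: 0.7207 × 0.002717 = 0.001958 mol.
Φ = 6.159e-4 mol / 0.001958 mol photons = 0.31.

Φ = 0.31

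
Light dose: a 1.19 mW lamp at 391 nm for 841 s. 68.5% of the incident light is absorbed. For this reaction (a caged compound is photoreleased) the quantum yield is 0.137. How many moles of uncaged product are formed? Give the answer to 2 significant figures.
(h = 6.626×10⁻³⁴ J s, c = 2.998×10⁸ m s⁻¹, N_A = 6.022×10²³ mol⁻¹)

3.1×10⁻⁷ mol

Photon energy at 391 nm: hc/λ = (6.626×10⁻³⁴)(2.998×10⁸)/(391×10⁻⁹) = 5.080×10⁻¹⁹ J.
Energy delivered: (1.19 mW)(841 s) = 1.001 J.
Photons incident: 1.001 / 5.080×10⁻¹⁹ = 1.970×10¹⁸, i.e. 1.970×10¹⁸/6.022×10²³ = 3.271×10⁻⁶ mol.
Photons absorbed: 0.685 × 3.271×10⁻⁶ = 2.241×10⁻⁶ mol.
Product: Φ × n_abs = 0.137 × 2.241×10⁻⁶ = 3.070×10⁻⁷ mol.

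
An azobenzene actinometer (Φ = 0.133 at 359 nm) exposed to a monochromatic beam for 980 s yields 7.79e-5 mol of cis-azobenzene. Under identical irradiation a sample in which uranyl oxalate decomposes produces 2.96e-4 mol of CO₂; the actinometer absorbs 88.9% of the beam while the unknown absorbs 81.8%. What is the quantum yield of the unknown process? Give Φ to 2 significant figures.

Photons absorbed by the actinometer: 7.79e-5 / 0.133 = 5.857e-4 mol.
Incident flux: 5.857e-4 / 0.889 = 6.588e-4 einstein.
Absorbed by unknown: 0.818 × 6.588e-4 = 5.389e-4 mol.
Φ(unknown) = 2.96e-4 / 5.389e-4 = 0.55.

Φ = 0.55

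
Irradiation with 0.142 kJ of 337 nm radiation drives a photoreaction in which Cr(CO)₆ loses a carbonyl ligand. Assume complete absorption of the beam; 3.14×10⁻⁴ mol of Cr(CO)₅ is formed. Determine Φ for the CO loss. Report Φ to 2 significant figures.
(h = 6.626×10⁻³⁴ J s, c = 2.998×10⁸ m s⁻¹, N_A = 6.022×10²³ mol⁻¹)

Φ = 0.78

Photon energy at 337 nm: hc/λ = (6.626×10⁻³⁴)(2.998×10⁸)/(337×10⁻⁹) = 5.895×10⁻¹⁹ J.
Incident energy: 0.142 kJ = 142 J.
Photons incident: 142 / 5.895×10⁻¹⁹ = 2.409×10²⁰, i.e. 2.409×10²⁰/6.022×10²³ = 4.000×10⁻⁴ mol.
Φ = 3.14×10⁻⁴ mol / 4.000×10⁻⁴ mol photons = 0.78.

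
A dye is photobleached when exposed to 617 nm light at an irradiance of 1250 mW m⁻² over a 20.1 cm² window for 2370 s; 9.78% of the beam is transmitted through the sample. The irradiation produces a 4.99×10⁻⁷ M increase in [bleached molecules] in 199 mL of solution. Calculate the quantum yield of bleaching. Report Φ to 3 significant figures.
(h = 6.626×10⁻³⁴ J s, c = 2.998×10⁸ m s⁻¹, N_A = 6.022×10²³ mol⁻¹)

Φ = 0.00358

Product: (4.99×10⁻⁷ M)(0.199 L) = 9.930×10⁻⁸ mol.
Photon energy at 617 nm: hc/λ = (6.626×10⁻³⁴)(2.998×10⁸)/(617×10⁻⁹) = 3.220×10⁻¹⁹ J.
Energy delivered: (1250 mW m⁻²)(20.1×10⁻⁴ m²)(2370 s) = 5.955 J.
Photons incident: 5.955 / 3.220×10⁻¹⁹ = 1.849×10¹⁹, i.e. 1.849×10¹⁹/6.022×10²³ = 3.070×10⁻⁵ mol.
Fraction absorbed: 1 − 9.78/100 = 0.9022.
Photons absorbed: 0.9022 × 3.070×10⁻⁵ = 2.770×10⁻⁵ mol.
Φ = 9.930×10⁻⁸ mol / 2.770×10⁻⁵ mol photons = 0.00358.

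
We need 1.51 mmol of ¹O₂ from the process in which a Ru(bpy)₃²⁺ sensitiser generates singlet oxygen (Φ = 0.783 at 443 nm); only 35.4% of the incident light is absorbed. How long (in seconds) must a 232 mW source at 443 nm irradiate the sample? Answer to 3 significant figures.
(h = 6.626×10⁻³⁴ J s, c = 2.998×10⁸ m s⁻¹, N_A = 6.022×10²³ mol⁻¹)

t ≈ 6340 s

Product: 1.51 mmol = 0.00151 mol.
Photons that must be absorbed: 0.00151 / 0.783 = 0.001928 mol.
Incident photons needed: 0.001928 / 0.354 = 0.005446 mol.
Photon energy: hc/λ = 4.484×10⁻¹⁹ J; per mole, 2.700×10⁵ J mol⁻¹.
Energy required: 0.005446 × 2.700×10⁵ = 1470 J.
Time: 1470 J / 0.232 W = 6340 s.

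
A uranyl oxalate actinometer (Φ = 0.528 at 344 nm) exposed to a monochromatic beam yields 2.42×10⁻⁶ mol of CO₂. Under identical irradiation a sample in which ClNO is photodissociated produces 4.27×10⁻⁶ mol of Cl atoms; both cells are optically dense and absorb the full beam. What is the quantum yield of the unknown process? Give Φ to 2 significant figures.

Φ = 0.93

Photons absorbed by the actinometer: 2.42×10⁻⁶ / 0.528 = 4.583×10⁻⁶ mol.
Φ(unknown) = 4.27×10⁻⁶ / 4.583×10⁻⁶ = 0.93.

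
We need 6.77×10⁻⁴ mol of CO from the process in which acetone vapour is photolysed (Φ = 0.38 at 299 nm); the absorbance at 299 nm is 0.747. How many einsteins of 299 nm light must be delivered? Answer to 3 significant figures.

0.00217 einstein

Photons that must be absorbed: 6.77×10⁻⁴ / 0.38 = 0.001782 mol.
Fraction absorbed: 1 − 10^(−0.747) = 0.8209.
Incident photons needed: 0.001782 / 0.8209 = 0.002171 mol.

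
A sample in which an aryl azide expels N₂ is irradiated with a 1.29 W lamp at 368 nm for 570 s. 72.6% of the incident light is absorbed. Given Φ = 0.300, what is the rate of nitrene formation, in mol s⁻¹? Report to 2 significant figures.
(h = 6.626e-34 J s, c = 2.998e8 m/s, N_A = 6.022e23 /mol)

Photon energy at 368 nm: hc/λ = (6.626e-34)(2.998e8)/(368e-9) = 5.398e-19 J.
Energy delivered: (1.29 W)(570 s) = 735.3 J.
Photons incident: 735.3 / 5.398e-19 = 1.362e21, i.e. 1.362e21/6.022e23 = 0.002262 mol.
Photons absorbed: 0.726 × 0.002262 = 0.001642 mol.
Product formed: 0.300 × 0.001642 = 4.926e-4 mol.
Rate: 4.926e-4 / 570 s = 8.6e-7 mol s⁻¹.

8.6e-7 mol s⁻¹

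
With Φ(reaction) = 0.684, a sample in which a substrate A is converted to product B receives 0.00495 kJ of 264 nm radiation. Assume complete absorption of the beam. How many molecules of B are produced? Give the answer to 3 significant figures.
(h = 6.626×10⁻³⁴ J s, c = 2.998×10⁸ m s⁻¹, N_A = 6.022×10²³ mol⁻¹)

Photon energy at 264 nm: hc/λ = (6.626×10⁻³⁴)(2.998×10⁸)/(264×10⁻⁹) = 7.525×10⁻¹⁹ J.
Incident energy: 0.00495 kJ = 4.95 J.
Photons incident: 4.95 / 7.525×10⁻¹⁹ = 6.578×10¹⁸, i.e. 6.578×10¹⁸/6.022×10²³ = 1.092×10⁻⁵ mol.
Product: Φ × n_abs = 0.684 × 1.092×10⁻⁵ = 7.469×10⁻⁶ mol.
As a count: 7.469×10⁻⁶ × 6.022×10²³ = 4.50×10¹⁸.

4.50×10¹⁸ molecules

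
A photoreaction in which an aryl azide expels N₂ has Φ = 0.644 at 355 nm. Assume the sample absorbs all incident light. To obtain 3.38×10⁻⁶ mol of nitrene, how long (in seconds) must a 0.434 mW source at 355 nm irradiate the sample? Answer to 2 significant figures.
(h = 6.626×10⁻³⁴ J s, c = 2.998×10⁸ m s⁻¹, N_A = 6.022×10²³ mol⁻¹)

t ≈ 4100 s

Photons that must be absorbed: 3.38×10⁻⁶ / 0.644 = 5.248×10⁻⁶ mol.
Photon energy: hc/λ = 5.596×10⁻¹⁹ J; per mole, 3.370×10⁵ J mol⁻¹.
Energy required: 5.248×10⁻⁶ × 3.370×10⁵ = 1.769 J.
Time: 1.769 J / 0.000434 W = 4100 s.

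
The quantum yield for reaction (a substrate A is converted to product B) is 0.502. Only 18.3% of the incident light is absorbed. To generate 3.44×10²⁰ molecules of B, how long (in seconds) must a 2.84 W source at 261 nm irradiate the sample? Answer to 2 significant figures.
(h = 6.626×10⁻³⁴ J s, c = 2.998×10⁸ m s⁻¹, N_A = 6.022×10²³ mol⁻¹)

Product: 3.44×10²⁰ / 6.022×10²³ = 5.712×10⁻⁴ mol.
Photons that must be absorbed: 5.712×10⁻⁴ / 0.502 = 0.001138 mol.
Incident photons needed: 0.001138 / 0.183 = 0.006219 mol.
Photon energy: hc/λ = 7.611×10⁻¹⁹ J; per mole, 4.583×10⁵ J mol⁻¹.
Energy required: 0.006219 × 4.583×10⁵ = 2850 J.
Time: 2850 J / 2.84 W = 1000 s.

t ≈ 1000 s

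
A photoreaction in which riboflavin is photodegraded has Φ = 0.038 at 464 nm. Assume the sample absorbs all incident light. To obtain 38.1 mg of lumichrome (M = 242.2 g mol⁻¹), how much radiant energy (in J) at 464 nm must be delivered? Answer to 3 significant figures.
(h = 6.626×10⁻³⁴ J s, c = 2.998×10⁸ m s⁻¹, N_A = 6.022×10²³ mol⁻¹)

1070 J

Product: 38.1 mg / 242.2 g mol⁻¹ = 1.573×10⁻⁴ mol.
Photons that must be absorbed: 1.573×10⁻⁴ / 0.038 = 0.004139 mol.
Photon energy: hc/λ = 4.281×10⁻¹⁹ J; per mole, 2.578×10⁵ J mol⁻¹.
Energy required: 0.004139 × 2.578×10⁵ = 1070 J.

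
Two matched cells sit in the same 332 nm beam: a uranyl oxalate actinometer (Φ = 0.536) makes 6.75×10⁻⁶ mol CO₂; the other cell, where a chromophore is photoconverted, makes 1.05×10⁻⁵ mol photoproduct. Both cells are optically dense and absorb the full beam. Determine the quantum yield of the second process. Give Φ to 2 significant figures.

Photons absorbed by the actinometer: 6.75×10⁻⁶ / 0.536 = 1.259×10⁻⁵ mol.
Φ(unknown) = 1.05×10⁻⁵ / 1.259×10⁻⁵ = 0.83.

Φ = 0.83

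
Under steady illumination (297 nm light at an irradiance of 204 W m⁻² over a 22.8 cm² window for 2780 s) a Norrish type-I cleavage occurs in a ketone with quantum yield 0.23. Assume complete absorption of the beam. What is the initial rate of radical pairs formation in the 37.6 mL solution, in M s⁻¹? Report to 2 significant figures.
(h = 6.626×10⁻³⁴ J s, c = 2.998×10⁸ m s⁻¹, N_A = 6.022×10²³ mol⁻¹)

7.1×10⁻⁶ M s⁻¹

Photon energy at 297 nm: hc/λ = (6.626×10⁻³⁴)(2.998×10⁸)/(297×10⁻⁹) = 6.688×10⁻¹⁹ J.
Energy delivered: (204 W m⁻²)(22.8×10⁻⁴ m²)(2780 s) = 1293 J.
Photons incident: 1293 / 6.688×10⁻¹⁹ = 1.933×10²¹, i.e. 1.933×10²¹/6.022×10²³ = 0.003210 mol.
Product formed: 0.23 × 0.003210 = 7.383×10⁻⁴ mol.
Rate: 7.383×10⁻⁴ mol / (2780 s × 0.0376 L) = 7.1×10⁻⁶ M s⁻¹.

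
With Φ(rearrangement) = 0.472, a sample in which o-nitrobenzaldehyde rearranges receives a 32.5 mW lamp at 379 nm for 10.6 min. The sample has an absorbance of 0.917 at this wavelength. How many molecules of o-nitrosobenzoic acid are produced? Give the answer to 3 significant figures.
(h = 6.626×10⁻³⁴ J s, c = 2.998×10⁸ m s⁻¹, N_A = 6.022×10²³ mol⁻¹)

Photon energy at 379 nm: hc/λ = (6.626×10⁻³⁴)(2.998×10⁸)/(379×10⁻⁹) = 5.241×10⁻¹⁹ J.
Energy delivered: (32.5 mW)(636 s) = 20.67 J.
Photons incident: 20.67 / 5.241×10⁻¹⁹ = 3.944×10¹⁹, i.e. 3.944×10¹⁹/6.022×10²³ = 6.549×10⁻⁵ mol.
Fraction absorbed: 1 − 10^(−0.917) = 0.8789.
Photons absorbed: 0.8789 × 6.549×10⁻⁵ = 5.756×10⁻⁵ mol.
Product: Φ × n_abs = 0.472 × 5.756×10⁻⁵ = 2.717×10⁻⁵ mol.
As a count: 2.717×10⁻⁵ × 6.022×10²³ = 1.64×10¹⁹.

1.64×10¹⁹ molecules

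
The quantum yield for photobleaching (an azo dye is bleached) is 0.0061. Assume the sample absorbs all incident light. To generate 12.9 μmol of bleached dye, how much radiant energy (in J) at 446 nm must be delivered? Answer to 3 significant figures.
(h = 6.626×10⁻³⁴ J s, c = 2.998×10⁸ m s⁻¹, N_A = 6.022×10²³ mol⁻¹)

567 J

Product: 12.9 μmol = 1.29×10⁻⁵ mol.
Photons that must be absorbed: 1.29×10⁻⁵ / 0.0061 = 0.002115 mol.
Photon energy: hc/λ = 4.454×10⁻¹⁹ J; per mole, 2.682×10⁵ J mol⁻¹.
Energy required: 0.002115 × 2.682×10⁵ = 567 J.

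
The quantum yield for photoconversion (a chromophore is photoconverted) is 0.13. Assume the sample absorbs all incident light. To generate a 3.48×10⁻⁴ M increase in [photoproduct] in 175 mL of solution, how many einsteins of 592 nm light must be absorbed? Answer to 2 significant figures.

Product: (3.48×10⁻⁴ M)(0.175 L) = 6.090×10⁻⁵ mol.
Photons that must be absorbed: 6.090×10⁻⁵ / 0.13 = 4.685×10⁻⁴ mol.

4.7×10⁻⁴ einstein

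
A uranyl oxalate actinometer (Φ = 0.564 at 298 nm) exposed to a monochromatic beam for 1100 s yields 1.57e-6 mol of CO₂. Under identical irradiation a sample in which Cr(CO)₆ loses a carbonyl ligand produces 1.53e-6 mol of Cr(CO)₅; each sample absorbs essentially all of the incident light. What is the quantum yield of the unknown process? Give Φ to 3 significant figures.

Photons absorbed by the actinometer: 1.57e-6 / 0.564 = 2.784e-6 mol.
Φ(unknown) = 1.53e-6 / 2.784e-6 = 0.550.

Φ = 0.550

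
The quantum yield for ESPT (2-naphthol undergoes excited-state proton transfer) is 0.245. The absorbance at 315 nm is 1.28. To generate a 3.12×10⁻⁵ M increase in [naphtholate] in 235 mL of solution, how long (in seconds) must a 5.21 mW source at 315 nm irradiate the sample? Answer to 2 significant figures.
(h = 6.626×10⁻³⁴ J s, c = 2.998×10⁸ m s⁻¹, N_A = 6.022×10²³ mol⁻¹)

t ≈ 2300 s

Product: (3.12×10⁻⁵ M)(0.235 L) = 7.332×10⁻⁶ mol.
Photons that must be absorbed: 7.332×10⁻⁶ / 0.245 = 2.993×10⁻⁵ mol.
Fraction absorbed: 1 − 10^(−1.28) = 0.9475.
Incident photons needed: 2.993×10⁻⁵ / 0.9475 = 3.159×10⁻⁵ mol.
Photon energy: hc/λ = 6.306×10⁻¹⁹ J; per mole, 3.797×10⁵ J mol⁻¹.
Energy required: 3.159×10⁻⁵ × 3.797×10⁵ = 11.99 J.
Time: 11.99 J / 0.00521 W = 2300 s.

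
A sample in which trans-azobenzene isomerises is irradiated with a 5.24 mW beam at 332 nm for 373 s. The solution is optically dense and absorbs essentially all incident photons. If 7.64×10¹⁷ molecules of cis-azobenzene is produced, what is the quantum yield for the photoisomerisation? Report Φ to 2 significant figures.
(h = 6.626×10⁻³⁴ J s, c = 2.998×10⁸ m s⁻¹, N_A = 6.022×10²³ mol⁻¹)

Φ = 0.23

Product: 7.64×10¹⁷ / 6.022×10²³ = 1.269×10⁻⁶ mol.
Photon energy at 332 nm: hc/λ = (6.626×10⁻³⁴)(2.998×10⁸)/(332×10⁻⁹) = 5.983×10⁻¹⁹ J.
Energy delivered: (5.24 mW)(373 s) = 1.955 J.
Photons incident: 1.955 / 5.983×10⁻¹⁹ = 3.268×10¹⁸, i.e. 3.268×10¹⁸/6.022×10²³ = 5.427×10⁻⁶ mol.
Φ = 1.269×10⁻⁶ mol / 5.427×10⁻⁶ mol photons = 0.23.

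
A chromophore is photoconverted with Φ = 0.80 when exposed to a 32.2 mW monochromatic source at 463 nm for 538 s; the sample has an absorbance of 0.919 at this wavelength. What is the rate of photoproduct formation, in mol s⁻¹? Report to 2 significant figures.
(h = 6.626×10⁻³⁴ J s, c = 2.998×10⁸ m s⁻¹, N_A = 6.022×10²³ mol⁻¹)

8.8×10⁻⁸ mol s⁻¹

Photon energy at 463 nm: hc/λ = (6.626×10⁻³⁴)(2.998×10⁸)/(463×10⁻⁹) = 4.290×10⁻¹⁹ J.
Energy delivered: (32.2 mW)(538 s) = 17.32 J.
Photons incident: 17.32 / 4.290×10⁻¹⁹ = 4.037×10¹⁹, i.e. 4.037×10¹⁹/6.022×10²³ = 6.704×10⁻⁵ mol.
Fraction absorbed: 1 − 10^(−0.919) = 0.8795.
Photons absorbed: 0.8795 × 6.704×10⁻⁵ = 5.896×10⁻⁵ mol.
Product formed: 0.80 × 5.896×10⁻⁵ = 4.717×10⁻⁵ mol.
Rate: 4.717×10⁻⁵ / 538 s = 8.8×10⁻⁸ mol s⁻¹.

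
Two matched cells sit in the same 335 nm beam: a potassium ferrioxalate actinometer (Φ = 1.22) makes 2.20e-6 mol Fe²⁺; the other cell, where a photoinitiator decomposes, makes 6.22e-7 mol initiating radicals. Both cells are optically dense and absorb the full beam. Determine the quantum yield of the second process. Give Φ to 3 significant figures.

Photons absorbed by the actinometer: 2.20e-6 / 1.22 = 1.803e-6 mol.
Φ(unknown) = 6.22e-7 / 1.803e-6 = 0.345.

Φ = 0.345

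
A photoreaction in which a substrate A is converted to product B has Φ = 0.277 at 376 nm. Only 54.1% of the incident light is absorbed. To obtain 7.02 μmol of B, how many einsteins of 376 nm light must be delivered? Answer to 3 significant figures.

Product: 7.02 μmol = 7.02×10⁻⁶ mol.
Photons that must be absorbed: 7.02×10⁻⁶ / 0.277 = 2.534×10⁻⁵ mol.
Incident photons needed: 2.534×10⁻⁵ / 0.541 = 4.684×10⁻⁵ mol.

4.68×10⁻⁵ einstein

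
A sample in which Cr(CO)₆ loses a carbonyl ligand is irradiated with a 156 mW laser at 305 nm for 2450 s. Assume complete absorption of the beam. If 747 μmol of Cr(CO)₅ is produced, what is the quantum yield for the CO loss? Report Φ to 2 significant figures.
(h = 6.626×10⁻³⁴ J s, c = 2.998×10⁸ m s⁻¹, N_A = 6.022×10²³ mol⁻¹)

Product: 747 μmol = 7.47×10⁻⁴ mol.
Photon energy at 305 nm: hc/λ = (6.626×10⁻³⁴)(2.998×10⁸)/(305×10⁻⁹) = 6.513×10⁻¹⁹ J.
Energy delivered: (156 mW)(2450 s) = 382.2 J.
Photons incident: 382.2 / 6.513×10⁻¹⁹ = 5.868×10²⁰, i.e. 5.868×10²⁰/6.022×10²³ = 9.744×10⁻⁴ mol.
Φ = 7.47×10⁻⁴ mol / 9.744×10⁻⁴ mol photons = 0.77.

Φ = 0.77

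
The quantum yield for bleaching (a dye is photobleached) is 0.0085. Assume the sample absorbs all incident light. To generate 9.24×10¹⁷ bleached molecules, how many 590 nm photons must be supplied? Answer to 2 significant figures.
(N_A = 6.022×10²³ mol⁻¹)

Product: 9.24×10¹⁷ / 6.022×10²³ = 1.534×10⁻⁶ mol.
Photons that must be absorbed: 1.534×10⁻⁶ / 0.0085 = 1.805×10⁻⁴ mol.
Photon count: 1.805×10⁻⁴ × 6.022×10²³ = 1.1×10²⁰.

1.1×10²⁰ photons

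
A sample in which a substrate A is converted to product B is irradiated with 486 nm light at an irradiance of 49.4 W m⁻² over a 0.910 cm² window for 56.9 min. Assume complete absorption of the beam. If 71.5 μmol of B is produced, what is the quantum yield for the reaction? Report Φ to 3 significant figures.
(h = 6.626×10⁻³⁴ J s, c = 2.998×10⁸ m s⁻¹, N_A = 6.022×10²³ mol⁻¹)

Φ = 1.15

Product: 71.5 μmol = 7.15×10⁻⁵ mol.
Photon energy at 486 nm: hc/λ = (6.626×10⁻³⁴)(2.998×10⁸)/(486×10⁻⁹) = 4.087×10⁻¹⁹ J.
Energy delivered: (49.4 W m⁻²)(0.910×10⁻⁴ m²)(3414 s) = 15.35 J.
Photons incident: 15.35 / 4.087×10⁻¹⁹ = 3.756×10¹⁹, i.e. 3.756×10¹⁹/6.022×10²³ = 6.237×10⁻⁵ mol.
Φ = 7.15×10⁻⁵ mol / 6.237×10⁻⁵ mol photons = 1.15.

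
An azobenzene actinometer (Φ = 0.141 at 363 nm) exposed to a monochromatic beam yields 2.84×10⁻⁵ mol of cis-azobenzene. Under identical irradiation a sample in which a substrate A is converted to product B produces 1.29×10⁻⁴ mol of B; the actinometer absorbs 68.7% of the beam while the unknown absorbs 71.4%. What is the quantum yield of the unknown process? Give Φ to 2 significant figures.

Φ = 0.62

Photons absorbed by the actinometer: 2.84×10⁻⁵ / 0.141 = 2.014×10⁻⁴ mol.
Incident flux: 2.014×10⁻⁴ / 0.687 = 2.932×10⁻⁴ einstein.
Absorbed by unknown: 0.714 × 2.932×10⁻⁴ = 2.093×10⁻⁴ mol.
Φ(unknown) = 1.29×10⁻⁴ / 2.093×10⁻⁴ = 0.62.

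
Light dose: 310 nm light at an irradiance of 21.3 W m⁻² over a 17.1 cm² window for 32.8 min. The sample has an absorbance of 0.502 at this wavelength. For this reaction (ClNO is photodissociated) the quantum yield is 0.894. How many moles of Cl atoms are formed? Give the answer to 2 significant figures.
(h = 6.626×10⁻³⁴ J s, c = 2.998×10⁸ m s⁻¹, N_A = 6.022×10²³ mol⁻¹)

1.1×10⁻⁴ mol

Photon energy at 310 nm: hc/λ = (6.626×10⁻³⁴)(2.998×10⁸)/(310×10⁻⁹) = 6.408×10⁻¹⁹ J.
Energy delivered: (21.3 W m⁻²)(17.1×10⁻⁴ m²)(1968 s) = 71.68 J.
Photons incident: 71.68 / 6.408×10⁻¹⁹ = 1.119×10²⁰, i.e. 1.119×10²⁰/6.022×10²³ = 1.858×10⁻⁴ mol.
Fraction absorbed: 1 − 10^(−0.502) = 0.6852.
Photons absorbed: 0.6852 × 1.858×10⁻⁴ = 1.273×10⁻⁴ mol.
Product: Φ × n_abs = 0.894 × 1.273×10⁻⁴ = 1.138×10⁻⁴ mol.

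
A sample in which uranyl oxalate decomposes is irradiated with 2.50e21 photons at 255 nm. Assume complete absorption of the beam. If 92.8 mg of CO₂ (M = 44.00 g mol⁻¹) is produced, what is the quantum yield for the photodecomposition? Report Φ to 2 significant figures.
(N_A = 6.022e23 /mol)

Product: 92.8 mg / 44.00 g mol⁻¹ = 0.002109 mol.
Moles of photons: 2.50e21 / 6.022e23 = 0.004151 mol.
Φ = 0.002109 mol / 0.004151 mol photons = 0.51.

Φ = 0.51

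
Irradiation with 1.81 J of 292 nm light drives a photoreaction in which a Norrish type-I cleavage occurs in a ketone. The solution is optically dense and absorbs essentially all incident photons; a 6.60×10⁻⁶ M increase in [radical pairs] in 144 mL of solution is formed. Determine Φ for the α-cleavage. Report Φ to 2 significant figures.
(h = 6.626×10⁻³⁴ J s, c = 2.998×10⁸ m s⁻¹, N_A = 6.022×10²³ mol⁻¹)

Φ = 0.22

Product: (6.60×10⁻⁶ M)(0.144 L) = 9.504×10⁻⁷ mol.
Photon energy at 292 nm: hc/λ = (6.626×10⁻³⁴)(2.998×10⁸)/(292×10⁻⁹) = 6.803×10⁻¹⁹ J.
Photons incident: 1.81 / 6.803×10⁻¹⁹ = 2.661×10¹⁸, i.e. 2.661×10¹⁸/6.022×10²³ = 4.419×10⁻⁶ mol.
Φ = 9.504×10⁻⁷ mol / 4.419×10⁻⁶ mol photons = 0.22.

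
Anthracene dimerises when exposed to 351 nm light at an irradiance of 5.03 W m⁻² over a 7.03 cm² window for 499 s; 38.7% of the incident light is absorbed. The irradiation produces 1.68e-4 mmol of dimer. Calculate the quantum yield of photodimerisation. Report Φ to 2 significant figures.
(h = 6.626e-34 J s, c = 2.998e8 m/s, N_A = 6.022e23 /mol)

Φ = 0.084

Product: 1.68e-4 mmol = 1.68e-7 mol.
Photon energy at 351 nm: hc/λ = (6.626e-34)(2.998e8)/(351e-9) = 5.659e-19 J.
Energy delivered: (5.03 W m⁻²)(7.03e-4 m²)(499 s) = 1.765 J.
Photons incident: 1.765 / 5.659e-19 = 3.119e18, i.e. 3.119e18/6.022e23 = 5.179e-6 mol.
Photons absorbed: 0.387 × 5.179e-6 = 2.004e-6 mol.
Φ = 1.68e-7 mol / 2.004e-6 mol photons = 0.084.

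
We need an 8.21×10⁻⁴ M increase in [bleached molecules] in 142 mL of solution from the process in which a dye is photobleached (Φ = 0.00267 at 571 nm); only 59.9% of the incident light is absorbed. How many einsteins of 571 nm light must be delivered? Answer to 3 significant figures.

Product: (8.21×10⁻⁴ M)(0.142 L) = 1.166×10⁻⁴ mol.
Photons that must be absorbed: 1.166×10⁻⁴ / 0.00267 = 0.04367 mol.
Incident photons needed: 0.04367 / 0.599 = 0.07290 mol.

0.0729 einstein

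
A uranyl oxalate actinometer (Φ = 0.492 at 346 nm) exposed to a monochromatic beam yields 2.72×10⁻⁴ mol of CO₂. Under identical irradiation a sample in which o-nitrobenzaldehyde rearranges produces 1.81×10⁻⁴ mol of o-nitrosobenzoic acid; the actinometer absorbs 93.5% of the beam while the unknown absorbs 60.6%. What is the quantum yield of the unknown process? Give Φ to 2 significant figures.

Photons absorbed by the actinometer: 2.72×10⁻⁴ / 0.492 = 5.528×10⁻⁴ mol.
Incident flux: 5.528×10⁻⁴ / 0.935 = 5.912×10⁻⁴ einstein.
Absorbed by unknown: 0.606 × 5.912×10⁻⁴ = 3.583×10⁻⁴ mol.
Φ(unknown) = 1.81×10⁻⁴ / 3.583×10⁻⁴ = 0.51.

Φ = 0.51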